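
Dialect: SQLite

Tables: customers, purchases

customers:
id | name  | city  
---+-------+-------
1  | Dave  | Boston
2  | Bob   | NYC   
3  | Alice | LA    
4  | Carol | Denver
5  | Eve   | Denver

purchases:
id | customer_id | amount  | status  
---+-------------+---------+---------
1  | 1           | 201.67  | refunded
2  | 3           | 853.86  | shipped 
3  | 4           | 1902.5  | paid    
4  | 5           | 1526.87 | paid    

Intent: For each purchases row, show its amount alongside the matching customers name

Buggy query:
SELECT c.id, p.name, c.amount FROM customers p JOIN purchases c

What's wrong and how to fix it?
Bug: Missing join condition: each purchases row is matched to all customers rows instead of just its own

Fix: Specify the join condition linking the foreign key to the parent id

Corrected query:
SELECT c.id, p.name, c.amount FROM customers p JOIN purchases c ON c.customer_id = p.id

Result:
id | name  | amount 
---+-------+--------
1  | Dave  | 201.67 
2  | Alice | 853.86 
3  | Carol | 1902.5 
4  | Eve   | 1526.87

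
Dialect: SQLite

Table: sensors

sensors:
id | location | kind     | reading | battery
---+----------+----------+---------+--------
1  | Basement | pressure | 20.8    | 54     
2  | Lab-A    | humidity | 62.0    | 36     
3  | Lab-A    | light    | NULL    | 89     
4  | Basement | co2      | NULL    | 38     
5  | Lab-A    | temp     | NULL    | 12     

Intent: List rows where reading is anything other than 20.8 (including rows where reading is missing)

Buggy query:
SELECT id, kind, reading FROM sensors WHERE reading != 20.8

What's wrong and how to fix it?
Bug: 'reading != 20.8' is unknown when reading is NULL, so NULL rows are silently excluded

Fix: Add an explicit OR reading IS NULL to include the missing-value rows

Corrected query:
SELECT id, kind, reading FROM sensors WHERE reading != 20.8 OR reading IS NULL

Result:
id | kind     | reading
---+----------+--------
2  | humidity | 62     
3  | light    | NULL   
4  | co2      | NULL   
5  | temp     | NULL   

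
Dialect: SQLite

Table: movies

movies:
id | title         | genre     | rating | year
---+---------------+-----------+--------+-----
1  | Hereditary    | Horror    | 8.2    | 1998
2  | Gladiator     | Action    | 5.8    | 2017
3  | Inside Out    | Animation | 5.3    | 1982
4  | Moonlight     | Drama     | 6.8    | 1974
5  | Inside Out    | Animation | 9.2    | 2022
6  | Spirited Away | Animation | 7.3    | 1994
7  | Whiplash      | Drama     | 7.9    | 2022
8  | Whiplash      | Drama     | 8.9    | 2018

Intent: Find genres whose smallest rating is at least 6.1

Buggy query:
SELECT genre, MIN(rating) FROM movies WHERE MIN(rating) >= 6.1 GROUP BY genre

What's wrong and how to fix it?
Bug: MIN() in WHERE is a misuse of aggregate

Fix: Use HAVING for the per-group MIN condition

Corrected query:
SELECT genre, MIN(rating) FROM movies GROUP BY genre HAVING MIN(rating) >= 6.1

Result:
genre  | MIN(rating)
-------+------------
Drama  | 6.8        
Horror | 8.2        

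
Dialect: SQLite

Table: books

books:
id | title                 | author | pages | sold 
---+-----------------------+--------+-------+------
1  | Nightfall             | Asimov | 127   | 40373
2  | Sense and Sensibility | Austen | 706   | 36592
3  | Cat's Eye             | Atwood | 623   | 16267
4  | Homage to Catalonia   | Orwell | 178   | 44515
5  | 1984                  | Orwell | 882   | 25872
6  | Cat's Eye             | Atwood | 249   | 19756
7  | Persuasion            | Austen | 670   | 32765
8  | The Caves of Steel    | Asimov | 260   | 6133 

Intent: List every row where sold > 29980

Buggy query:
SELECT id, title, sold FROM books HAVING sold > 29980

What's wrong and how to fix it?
Bug: This is a non-aggregate query (no GROUP BY, no aggregates), so in SQLite the HAVING clause is invalid here; a row-level condition belongs in WHERE

Fix: Use WHERE for row-level filtering

Corrected query:
SELECT id, title, sold FROM books WHERE sold > 29980

Result:
id | title                 | sold 
---+-----------------------+------
1  | Nightfall             | 40373
2  | Sense and Sensibility | 36592
4  | Homage to Catalonia   | 44515
7  | Persuasion            | 32765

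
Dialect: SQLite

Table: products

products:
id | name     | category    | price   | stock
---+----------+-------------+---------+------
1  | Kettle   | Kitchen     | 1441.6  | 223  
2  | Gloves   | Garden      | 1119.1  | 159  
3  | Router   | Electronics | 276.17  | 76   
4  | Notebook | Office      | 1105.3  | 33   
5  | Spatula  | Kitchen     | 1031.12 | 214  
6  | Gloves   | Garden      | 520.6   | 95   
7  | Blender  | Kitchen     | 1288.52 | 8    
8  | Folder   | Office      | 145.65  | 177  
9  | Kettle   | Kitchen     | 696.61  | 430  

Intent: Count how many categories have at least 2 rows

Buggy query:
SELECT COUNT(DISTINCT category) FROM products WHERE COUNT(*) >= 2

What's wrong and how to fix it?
Bug: WHERE filters individual rows, not groups, so a group-level COUNT is invalid there

Fix: Group first with HAVING COUNT(*) >= 2, then COUNT the resulting groups

Corrected query:
SELECT COUNT(*) FROM (SELECT category FROM products GROUP BY category HAVING COUNT(*) >= 2)

Result:
COUNT(*)
--------
3       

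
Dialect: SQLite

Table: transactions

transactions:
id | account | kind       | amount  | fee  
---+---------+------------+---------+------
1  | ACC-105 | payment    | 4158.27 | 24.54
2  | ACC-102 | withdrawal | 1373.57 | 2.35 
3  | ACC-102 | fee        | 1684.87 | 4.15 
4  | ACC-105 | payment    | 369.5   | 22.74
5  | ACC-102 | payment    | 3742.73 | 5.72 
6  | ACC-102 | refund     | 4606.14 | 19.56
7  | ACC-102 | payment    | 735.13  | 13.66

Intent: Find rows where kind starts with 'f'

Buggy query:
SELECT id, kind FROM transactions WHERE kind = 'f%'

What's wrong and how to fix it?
Bug: Wildcards only work with LIKE; '=' treats '%' as a literal character

Fix: Replace '=' with LIKE so 'f%' is treated as a pattern

Corrected query:
SELECT id, kind FROM transactions WHERE kind LIKE 'f%'

Result:
id | kind
---+-----
3  | fee 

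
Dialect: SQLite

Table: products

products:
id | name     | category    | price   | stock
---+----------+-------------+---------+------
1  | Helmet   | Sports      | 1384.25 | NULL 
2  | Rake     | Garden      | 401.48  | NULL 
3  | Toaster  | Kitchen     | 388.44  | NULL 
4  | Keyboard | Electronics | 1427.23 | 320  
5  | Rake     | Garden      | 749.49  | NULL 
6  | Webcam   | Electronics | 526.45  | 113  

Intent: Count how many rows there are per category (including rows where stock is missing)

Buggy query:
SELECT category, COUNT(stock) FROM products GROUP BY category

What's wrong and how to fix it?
Bug: COUNT(column) counts non-NULL values only; rows with NULL stock aren't counted

Fix: Replace COUNT(stock) with COUNT(*)

Corrected query:
SELECT category, COUNT(*) FROM products GROUP BY category

Result:
category    | COUNT(*)
------------+---------
Electronics | 2       
Garden      | 2       
Kitchen     | 1       
Sports      | 1       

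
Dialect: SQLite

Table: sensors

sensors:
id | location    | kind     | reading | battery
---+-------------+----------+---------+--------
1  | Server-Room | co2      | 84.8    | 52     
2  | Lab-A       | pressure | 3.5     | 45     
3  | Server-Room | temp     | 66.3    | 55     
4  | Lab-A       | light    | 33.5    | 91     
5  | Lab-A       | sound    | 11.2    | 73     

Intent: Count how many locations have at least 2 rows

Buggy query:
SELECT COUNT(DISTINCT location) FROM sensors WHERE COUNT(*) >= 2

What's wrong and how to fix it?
Bug: COUNT(*) cannot appear in WHERE; the per-group count doesn't exist yet

Fix: Group first with HAVING COUNT(*) >= 2, then COUNT the resulting groups

Corrected query:
SELECT COUNT(*) FROM (SELECT location FROM sensors GROUP BY location HAVING COUNT(*) >= 2)

Result:
COUNT(*)
--------
2       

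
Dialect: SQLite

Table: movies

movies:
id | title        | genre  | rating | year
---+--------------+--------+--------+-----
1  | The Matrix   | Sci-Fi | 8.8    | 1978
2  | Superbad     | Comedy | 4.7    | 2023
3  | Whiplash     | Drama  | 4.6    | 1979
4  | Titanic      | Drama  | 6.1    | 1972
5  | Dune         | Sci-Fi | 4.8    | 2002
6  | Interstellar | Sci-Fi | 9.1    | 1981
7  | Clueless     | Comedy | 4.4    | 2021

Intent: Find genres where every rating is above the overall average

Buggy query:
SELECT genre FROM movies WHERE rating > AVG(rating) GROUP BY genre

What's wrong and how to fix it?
Bug: WHERE evaluates per row before aggregation, so AVG() is unavailable

Fix: Compute the overall average in a scalar subquery and compare each group's MIN against it in HAVING

Corrected query:
SELECT genre FROM movies GROUP BY genre HAVING MIN(rating) > (SELECT AVG(rating) FROM movies)

Result:
(no rows)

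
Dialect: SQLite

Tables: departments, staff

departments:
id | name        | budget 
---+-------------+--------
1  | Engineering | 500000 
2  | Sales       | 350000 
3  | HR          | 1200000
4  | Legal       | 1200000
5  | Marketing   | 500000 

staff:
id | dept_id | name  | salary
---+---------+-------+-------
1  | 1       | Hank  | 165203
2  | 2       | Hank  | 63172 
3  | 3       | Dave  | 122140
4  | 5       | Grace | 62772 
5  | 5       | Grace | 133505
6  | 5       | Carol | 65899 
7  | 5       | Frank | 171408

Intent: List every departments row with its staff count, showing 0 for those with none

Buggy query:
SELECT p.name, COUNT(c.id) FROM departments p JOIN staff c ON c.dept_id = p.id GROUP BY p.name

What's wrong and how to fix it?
Bug: INNER JOIN drops departments rows that have no matching staff rows

Fix: Use LEFT JOIN so parents without children still appear (COUNT(c.id) gives 0)

Corrected query:
SELECT p.name, COUNT(c.id) FROM departments p LEFT JOIN staff c ON c.dept_id = p.id GROUP BY p.name

Result:
name        | COUNT(c.id)
------------+------------
Engineering | 1          
HR          | 1          
Legal       | 0          
Marketing   | 4          
Sales       | 1          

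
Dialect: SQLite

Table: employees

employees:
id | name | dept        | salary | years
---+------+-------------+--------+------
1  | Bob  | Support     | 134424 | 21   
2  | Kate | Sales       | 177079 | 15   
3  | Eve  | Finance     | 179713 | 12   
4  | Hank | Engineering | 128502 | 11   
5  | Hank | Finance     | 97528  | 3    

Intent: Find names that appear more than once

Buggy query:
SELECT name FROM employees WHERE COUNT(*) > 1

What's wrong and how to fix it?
Bug: COUNT(*) is an aggregate and cannot be used in WHERE

Fix: GROUP BY name, then filter groups with HAVING COUNT(*) > 1

Corrected query:
SELECT name FROM employees GROUP BY name HAVING COUNT(*) > 1

Result:
name
----
Hank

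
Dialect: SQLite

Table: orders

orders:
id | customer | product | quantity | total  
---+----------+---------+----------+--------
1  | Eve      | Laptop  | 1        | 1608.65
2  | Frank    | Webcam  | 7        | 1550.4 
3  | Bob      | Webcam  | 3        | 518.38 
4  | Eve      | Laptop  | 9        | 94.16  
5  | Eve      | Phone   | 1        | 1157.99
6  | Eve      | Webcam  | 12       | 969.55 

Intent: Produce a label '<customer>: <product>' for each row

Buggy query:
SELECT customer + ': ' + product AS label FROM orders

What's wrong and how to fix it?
Bug: SQLite uses || for string concatenation; + coerces text to numbers (yielding 0)

Fix: Use the || operator for string concatenation

Corrected query:
SELECT customer || ': ' || product AS label FROM orders

Result:
label        
-------------
Eve: Laptop  
Frank: Webcam
Bob: Webcam  
Eve: Laptop  
Eve: Phone   
Eve: Webcam  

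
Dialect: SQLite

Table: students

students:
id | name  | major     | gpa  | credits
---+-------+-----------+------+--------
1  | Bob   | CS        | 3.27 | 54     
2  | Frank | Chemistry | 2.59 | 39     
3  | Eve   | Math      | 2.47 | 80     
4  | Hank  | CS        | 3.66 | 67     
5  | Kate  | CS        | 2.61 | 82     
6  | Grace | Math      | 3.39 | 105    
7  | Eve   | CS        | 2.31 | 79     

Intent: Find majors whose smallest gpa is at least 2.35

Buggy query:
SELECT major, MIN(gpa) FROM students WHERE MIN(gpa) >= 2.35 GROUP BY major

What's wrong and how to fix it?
Bug: Aggregates like MIN are computed per group after WHERE runs

Fix: Replace WHERE with HAVING after the GROUP BY

Corrected query:
SELECT major, MIN(gpa) FROM students GROUP BY major HAVING MIN(gpa) >= 2.35

Result:
major     | MIN(gpa)
----------+---------
Chemistry | 2.59    
Math      | 2.47    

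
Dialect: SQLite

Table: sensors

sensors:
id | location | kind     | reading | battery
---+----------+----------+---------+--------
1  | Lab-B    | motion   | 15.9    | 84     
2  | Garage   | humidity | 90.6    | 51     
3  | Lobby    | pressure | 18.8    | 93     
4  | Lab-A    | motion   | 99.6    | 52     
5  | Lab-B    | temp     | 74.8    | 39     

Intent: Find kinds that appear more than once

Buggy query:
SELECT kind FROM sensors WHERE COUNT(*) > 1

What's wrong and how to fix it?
Bug: WHERE can't reference COUNT(*); aggregates are computed after WHERE

Fix: GROUP BY kind, then filter groups with HAVING COUNT(*) > 1

Corrected query:
SELECT kind FROM sensors GROUP BY kind HAVING COUNT(*) > 1

Result:
kind  
------
motion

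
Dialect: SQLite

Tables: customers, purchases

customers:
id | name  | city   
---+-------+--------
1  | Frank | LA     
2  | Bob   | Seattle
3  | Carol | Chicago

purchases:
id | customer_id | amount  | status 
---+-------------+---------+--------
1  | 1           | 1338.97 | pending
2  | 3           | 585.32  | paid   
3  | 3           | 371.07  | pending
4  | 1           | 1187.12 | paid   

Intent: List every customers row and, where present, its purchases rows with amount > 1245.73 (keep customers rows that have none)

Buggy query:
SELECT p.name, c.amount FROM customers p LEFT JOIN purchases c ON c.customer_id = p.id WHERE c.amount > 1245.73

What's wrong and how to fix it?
Bug: A WHERE condition on the right-hand table after LEFT JOIN drops unmatched parents

Fix: Put 'c.amount > 1245.73' in the JOIN's ON clause instead of WHERE

Corrected query:
SELECT p.name, c.amount FROM customers p LEFT JOIN purchases c ON c.customer_id = p.id AND c.amount > 1245.73

Result:
name  | amount 
------+--------
Frank | 1338.97
Bob   | NULL   
Carol | NULL   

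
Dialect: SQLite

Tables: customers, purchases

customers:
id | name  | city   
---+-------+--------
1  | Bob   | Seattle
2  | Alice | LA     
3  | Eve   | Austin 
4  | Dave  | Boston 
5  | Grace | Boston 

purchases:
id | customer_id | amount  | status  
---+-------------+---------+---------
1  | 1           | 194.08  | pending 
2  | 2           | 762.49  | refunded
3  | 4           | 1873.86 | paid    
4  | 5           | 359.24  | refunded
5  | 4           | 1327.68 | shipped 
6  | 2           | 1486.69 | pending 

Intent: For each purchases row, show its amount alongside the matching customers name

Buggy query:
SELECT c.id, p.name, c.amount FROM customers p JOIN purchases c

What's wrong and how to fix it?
Bug: Missing join condition: each purchases row is matched to all customers rows instead of just its own

Fix: Specify the join condition linking the foreign key to the parent id

Corrected query:
SELECT c.id, p.name, c.amount FROM customers p JOIN purchases c ON c.customer_id = p.id

Result:
id | name  | amount 
---+-------+--------
1  | Bob   | 194.08 
2  | Alice | 762.49 
3  | Dave  | 1873.86
4  | Grace | 359.24 
5  | Dave  | 1327.68
6  | Alice | 1486.69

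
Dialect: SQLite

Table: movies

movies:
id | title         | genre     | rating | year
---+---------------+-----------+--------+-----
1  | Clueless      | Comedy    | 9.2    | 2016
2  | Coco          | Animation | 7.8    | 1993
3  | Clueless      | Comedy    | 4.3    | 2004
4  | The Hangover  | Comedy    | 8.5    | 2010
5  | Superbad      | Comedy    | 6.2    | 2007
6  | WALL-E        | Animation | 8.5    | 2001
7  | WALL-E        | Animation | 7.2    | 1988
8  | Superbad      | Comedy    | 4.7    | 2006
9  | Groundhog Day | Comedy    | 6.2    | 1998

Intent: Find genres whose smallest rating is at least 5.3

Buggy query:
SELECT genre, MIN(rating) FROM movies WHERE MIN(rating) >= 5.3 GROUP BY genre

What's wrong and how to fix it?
Bug: Aggregates like MIN are computed per group after WHERE runs

Fix: Use HAVING for the per-group MIN condition

Corrected query:
SELECT genre, MIN(rating) FROM movies GROUP BY genre HAVING MIN(rating) >= 5.3

Result:
genre     | MIN(rating)
----------+------------
Animation | 7.2        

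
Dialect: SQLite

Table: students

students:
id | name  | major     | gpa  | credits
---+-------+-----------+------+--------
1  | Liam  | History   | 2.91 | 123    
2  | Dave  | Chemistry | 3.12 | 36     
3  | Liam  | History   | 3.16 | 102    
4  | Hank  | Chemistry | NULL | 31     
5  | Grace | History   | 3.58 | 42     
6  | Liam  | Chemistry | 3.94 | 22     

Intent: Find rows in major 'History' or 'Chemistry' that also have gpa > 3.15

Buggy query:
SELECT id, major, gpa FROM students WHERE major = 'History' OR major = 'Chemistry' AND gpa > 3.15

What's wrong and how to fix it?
Bug: Without parentheses, AND is evaluated before OR, so the gpa filter only applies to the 'Chemistry' branch

Fix: Add parentheses around the OR so the AND applies to both alternatives

Corrected query:
SELECT id, major, gpa FROM students WHERE (major = 'History' OR major = 'Chemistry') AND gpa > 3.15

Result:
id | major     | gpa 
---+-----------+-----
3  | History   | 3.16
5  | History   | 3.58
6  | Chemistry | 3.94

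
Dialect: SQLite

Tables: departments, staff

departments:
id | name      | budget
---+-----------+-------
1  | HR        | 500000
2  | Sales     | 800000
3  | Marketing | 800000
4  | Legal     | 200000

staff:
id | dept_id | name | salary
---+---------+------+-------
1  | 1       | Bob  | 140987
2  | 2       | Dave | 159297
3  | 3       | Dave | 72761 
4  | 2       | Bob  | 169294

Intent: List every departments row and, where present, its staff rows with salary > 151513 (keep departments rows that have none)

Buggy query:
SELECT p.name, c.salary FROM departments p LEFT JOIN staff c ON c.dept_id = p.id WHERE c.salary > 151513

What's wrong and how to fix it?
Bug: Filtering c.salary in WHERE discards the NULL rows produced by LEFT JOIN, turning it into an inner join

Fix: Put 'c.salary > 151513' in the JOIN's ON clause instead of WHERE

Corrected query:
SELECT p.name, c.salary FROM departments p LEFT JOIN staff c ON c.dept_id = p.id AND c.salary > 151513

Result:
name      | salary
----------+-------
HR        | NULL  
Sales     | 159297
Sales     | 169294
Marketing | NULL  
Legal     | NULL  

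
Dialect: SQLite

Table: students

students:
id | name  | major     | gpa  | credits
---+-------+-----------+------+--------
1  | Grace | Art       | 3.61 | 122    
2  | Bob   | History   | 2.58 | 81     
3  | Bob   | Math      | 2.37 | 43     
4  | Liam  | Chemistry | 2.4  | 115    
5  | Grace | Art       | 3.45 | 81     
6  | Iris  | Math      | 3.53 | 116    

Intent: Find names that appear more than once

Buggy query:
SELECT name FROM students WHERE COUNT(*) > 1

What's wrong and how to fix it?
Bug: COUNT(*) is an aggregate and cannot be used in WHERE

Fix: Group first, then use HAVING for the count condition

Corrected query:
SELECT name FROM students GROUP BY name HAVING COUNT(*) > 1

Result:
name 
-----
Bob  
Grace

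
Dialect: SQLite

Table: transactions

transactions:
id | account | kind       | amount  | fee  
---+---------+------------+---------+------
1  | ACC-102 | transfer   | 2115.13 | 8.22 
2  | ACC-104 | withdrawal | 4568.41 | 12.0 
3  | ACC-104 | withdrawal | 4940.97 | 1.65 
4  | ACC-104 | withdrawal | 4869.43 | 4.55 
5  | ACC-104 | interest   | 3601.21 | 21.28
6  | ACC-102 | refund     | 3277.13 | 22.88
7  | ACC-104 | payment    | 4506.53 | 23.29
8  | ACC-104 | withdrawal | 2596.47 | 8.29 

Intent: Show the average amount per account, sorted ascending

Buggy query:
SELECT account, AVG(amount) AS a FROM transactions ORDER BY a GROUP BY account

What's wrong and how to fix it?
Bug: GROUP BY must precede ORDER BY

Fix: Move ORDER BY to the end, after GROUP BY

Corrected query:
SELECT account, AVG(amount) AS a FROM transactions GROUP BY account ORDER BY a

Result:
account | a          
--------+------------
ACC-102 | 2696.13    
ACC-104 | 4180.503333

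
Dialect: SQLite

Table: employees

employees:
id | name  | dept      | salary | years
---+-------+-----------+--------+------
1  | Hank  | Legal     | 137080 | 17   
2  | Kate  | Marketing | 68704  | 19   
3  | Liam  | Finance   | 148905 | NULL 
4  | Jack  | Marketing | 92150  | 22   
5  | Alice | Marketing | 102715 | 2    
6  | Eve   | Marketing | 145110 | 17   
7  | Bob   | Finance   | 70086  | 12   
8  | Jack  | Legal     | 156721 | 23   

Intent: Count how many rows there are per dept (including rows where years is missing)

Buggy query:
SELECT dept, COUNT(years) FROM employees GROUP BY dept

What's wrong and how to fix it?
Bug: COUNT(column) counts non-NULL values only; rows with NULL years aren't counted

Fix: Replace COUNT(years) with COUNT(*)

Corrected query:
SELECT dept, COUNT(*) FROM employees GROUP BY dept

Result:
dept      | COUNT(*)
----------+---------
Finance   | 2       
Legal     | 2       
Marketing | 4       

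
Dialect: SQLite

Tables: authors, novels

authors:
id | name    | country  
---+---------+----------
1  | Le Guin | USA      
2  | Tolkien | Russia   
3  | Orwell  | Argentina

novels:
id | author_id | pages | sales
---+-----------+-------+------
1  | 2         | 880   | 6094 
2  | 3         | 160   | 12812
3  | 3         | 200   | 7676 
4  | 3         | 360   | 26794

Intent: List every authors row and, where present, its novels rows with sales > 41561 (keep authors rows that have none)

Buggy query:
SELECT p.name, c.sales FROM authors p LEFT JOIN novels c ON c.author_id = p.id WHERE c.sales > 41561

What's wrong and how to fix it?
Bug: Filtering c.sales in WHERE discards the NULL rows produced by LEFT JOIN, turning it into an inner join

Fix: Move the right-table condition into the ON clause so unmatched parents are kept

Corrected query:
SELECT p.name, c.sales FROM authors p LEFT JOIN novels c ON c.author_id = p.id AND c.sales > 41561

Result:
name    | sales
--------+------
Le Guin | NULL 
Tolkien | NULL 
Orwell  | NULL 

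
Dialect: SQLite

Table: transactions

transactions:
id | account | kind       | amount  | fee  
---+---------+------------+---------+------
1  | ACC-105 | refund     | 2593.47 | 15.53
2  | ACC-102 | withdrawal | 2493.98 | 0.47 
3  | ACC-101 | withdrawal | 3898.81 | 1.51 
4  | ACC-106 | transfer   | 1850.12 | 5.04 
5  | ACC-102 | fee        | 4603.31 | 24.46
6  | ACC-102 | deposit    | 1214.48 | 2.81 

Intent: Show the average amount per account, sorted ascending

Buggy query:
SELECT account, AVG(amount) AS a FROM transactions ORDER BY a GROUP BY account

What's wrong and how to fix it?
Bug: ORDER BY appears before GROUP BY; SQL clause order requires GROUP BY first

Fix: Move ORDER BY to the end, after GROUP BY

Corrected query:
SELECT account, AVG(amount) AS a FROM transactions GROUP BY account ORDER BY a

Result:
account | a      
--------+--------
ACC-106 | 1850.12
ACC-105 | 2593.47
ACC-102 | 2770.59
ACC-101 | 3898.81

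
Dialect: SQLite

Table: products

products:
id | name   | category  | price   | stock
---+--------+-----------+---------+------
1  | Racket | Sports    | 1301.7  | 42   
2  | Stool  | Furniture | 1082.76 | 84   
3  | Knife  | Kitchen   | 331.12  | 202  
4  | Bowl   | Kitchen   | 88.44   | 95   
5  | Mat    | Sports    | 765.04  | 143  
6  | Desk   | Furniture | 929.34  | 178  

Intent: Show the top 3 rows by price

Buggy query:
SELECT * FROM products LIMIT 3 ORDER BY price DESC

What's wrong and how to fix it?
Bug: LIMIT must come after ORDER BY

Fix: Swap the clauses: ORDER BY first, then LIMIT

Corrected query:
SELECT * FROM products ORDER BY price DESC LIMIT 3

Result:
id | name   | category  | price   | stock
---+--------+-----------+---------+------
1  | Racket | Sports    | 1301.7  | 42   
2  | Stool  | Furniture | 1082.76 | 84   
6  | Desk   | Furniture | 929.34  | 178  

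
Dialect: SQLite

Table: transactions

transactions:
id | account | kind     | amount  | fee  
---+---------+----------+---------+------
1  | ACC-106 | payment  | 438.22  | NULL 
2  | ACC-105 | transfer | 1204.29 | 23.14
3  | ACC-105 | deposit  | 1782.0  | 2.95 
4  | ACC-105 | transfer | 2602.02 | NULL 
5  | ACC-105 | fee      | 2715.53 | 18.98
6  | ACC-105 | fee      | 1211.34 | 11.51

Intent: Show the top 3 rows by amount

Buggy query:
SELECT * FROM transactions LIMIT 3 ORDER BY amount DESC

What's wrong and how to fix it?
Bug: ORDER BY cannot follow LIMIT; LIMIT is the final clause

Fix: Swap the clauses: ORDER BY first, then LIMIT

Corrected query:
SELECT * FROM transactions ORDER BY amount DESC LIMIT 3

Result:
id | account | kind     | amount  | fee  
---+---------+----------+---------+------
5  | ACC-105 | fee      | 2715.53 | 18.98
4  | ACC-105 | transfer | 2602.02 | NULL 
3  | ACC-105 | deposit  | 1782    | 2.95 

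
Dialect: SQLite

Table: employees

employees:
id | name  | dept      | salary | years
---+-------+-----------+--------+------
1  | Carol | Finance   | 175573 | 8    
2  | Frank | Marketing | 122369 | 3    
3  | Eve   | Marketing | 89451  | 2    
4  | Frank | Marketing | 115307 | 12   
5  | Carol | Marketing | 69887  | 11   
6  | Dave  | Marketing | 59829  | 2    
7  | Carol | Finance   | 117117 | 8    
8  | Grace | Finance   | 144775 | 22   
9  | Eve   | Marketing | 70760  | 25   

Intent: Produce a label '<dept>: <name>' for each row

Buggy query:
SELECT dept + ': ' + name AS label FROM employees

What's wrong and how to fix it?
Bug: SQLite uses || for string concatenation; + coerces text to numbers (yielding 0)

Fix: Replace + with || to concatenate text

Corrected query:
SELECT dept || ': ' || name AS label FROM employees

Result:
label           
----------------
Finance: Carol  
Marketing: Frank
Marketing: Eve  
Marketing: Frank
Marketing: Carol
Marketing: Dave 
Finance: Carol  
Finance: Grace  
Marketing: Eve  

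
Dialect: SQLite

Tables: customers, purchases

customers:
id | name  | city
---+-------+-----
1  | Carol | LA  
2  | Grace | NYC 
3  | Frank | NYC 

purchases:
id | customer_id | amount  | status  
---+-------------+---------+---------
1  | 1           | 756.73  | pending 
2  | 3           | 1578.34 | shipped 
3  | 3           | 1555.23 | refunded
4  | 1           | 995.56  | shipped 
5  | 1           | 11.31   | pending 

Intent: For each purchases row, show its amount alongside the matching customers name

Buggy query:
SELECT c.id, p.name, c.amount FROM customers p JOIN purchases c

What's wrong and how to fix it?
Bug: Missing join condition: each purchases row is matched to all customers rows instead of just its own

Fix: Specify the join condition linking the foreign key to the parent id

Corrected query:
SELECT c.id, p.name, c.amount FROM customers p JOIN purchases c ON c.customer_id = p.id

Result:
id | name  | amount 
---+-------+--------
1  | Carol | 756.73 
2  | Frank | 1578.34
3  | Frank | 1555.23
4  | Carol | 995.56 
5  | Carol | 11.31  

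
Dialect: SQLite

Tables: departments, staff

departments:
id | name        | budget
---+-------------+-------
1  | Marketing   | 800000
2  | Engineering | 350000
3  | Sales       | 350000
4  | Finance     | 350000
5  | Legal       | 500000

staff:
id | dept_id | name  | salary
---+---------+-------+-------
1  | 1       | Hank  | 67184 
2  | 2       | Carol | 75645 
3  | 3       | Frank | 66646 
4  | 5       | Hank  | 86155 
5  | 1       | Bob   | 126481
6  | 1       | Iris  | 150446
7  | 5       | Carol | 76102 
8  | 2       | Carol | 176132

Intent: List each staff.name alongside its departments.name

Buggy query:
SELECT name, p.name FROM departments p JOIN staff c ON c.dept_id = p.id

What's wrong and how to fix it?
Bug: Both tables have a 'name' column; the unqualified reference is ambiguous

Fix: Qualify the column with its table alias (c.name)

Corrected query:
SELECT c.name, p.name FROM departments p JOIN staff c ON c.dept_id = p.id

Result:
name  | name       
------+------------
Hank  | Marketing  
Carol | Engineering
Frank | Sales      
Hank  | Legal      
Bob   | Marketing  
Iris  | Marketing  
Carol | Legal      
Carol | Engineering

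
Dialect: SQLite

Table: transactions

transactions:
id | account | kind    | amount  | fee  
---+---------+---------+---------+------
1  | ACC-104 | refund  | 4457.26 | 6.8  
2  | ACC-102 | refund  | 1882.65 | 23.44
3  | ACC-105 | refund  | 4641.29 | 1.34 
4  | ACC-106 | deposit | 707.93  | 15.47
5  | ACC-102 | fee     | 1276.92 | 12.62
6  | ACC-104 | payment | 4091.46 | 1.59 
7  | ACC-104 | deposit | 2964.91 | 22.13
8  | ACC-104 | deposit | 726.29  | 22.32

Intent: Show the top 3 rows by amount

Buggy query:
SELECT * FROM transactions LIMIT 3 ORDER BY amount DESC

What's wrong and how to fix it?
Bug: ORDER BY cannot follow LIMIT; LIMIT is the final clause

Fix: Swap the clauses: ORDER BY first, then LIMIT

Corrected query:
SELECT * FROM transactions ORDER BY amount DESC LIMIT 3

Result:
id | account | kind    | amount  | fee 
---+---------+---------+---------+-----
3  | ACC-105 | refund  | 4641.29 | 1.34
1  | ACC-104 | refund  | 4457.26 | 6.8 
6  | ACC-104 | payment | 4091.46 | 1.59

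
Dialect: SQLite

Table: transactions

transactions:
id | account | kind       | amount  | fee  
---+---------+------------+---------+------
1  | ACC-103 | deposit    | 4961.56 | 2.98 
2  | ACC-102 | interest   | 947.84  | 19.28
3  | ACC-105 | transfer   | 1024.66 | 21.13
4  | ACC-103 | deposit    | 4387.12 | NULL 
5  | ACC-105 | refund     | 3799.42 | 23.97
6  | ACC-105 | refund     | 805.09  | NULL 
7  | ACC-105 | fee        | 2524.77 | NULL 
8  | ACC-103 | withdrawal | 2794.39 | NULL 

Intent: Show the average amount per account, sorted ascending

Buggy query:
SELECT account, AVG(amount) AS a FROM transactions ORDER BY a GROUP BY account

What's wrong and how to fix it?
Bug: GROUP BY must precede ORDER BY

Fix: Reorder: SELECT … FROM … GROUP BY … ORDER BY …

Corrected query:
SELECT account, AVG(amount) AS a FROM transactions GROUP BY account ORDER BY a

Result:
account | a       
--------+---------
ACC-102 | 947.84  
ACC-105 | 2038.485
ACC-103 | 4047.69 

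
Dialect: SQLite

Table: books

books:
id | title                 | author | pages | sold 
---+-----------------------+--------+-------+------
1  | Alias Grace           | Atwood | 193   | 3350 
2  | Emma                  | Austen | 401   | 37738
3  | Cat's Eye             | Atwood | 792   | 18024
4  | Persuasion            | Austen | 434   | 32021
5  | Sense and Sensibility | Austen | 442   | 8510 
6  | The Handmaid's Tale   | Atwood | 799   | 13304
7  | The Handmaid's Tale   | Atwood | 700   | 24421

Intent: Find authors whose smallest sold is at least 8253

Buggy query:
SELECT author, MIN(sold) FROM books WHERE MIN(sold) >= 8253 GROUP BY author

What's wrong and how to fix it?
Bug: Aggregates like MIN are computed per group after WHERE runs

Fix: Use HAVING for the per-group MIN condition

Corrected query:
SELECT author, MIN(sold) FROM books GROUP BY author HAVING MIN(sold) >= 8253

Result:
author | MIN(sold)
-------+----------
Austen | 8510     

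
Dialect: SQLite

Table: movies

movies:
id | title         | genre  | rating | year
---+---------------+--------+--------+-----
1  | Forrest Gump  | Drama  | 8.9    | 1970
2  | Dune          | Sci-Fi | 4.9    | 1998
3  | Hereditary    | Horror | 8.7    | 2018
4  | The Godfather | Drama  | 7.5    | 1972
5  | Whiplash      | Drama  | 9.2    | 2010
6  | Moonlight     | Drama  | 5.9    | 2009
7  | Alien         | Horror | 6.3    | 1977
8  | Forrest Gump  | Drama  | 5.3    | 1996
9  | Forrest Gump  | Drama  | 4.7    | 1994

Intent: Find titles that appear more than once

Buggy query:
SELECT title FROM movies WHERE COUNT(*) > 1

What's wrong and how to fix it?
Bug: WHERE can't reference COUNT(*); aggregates are computed after WHERE

Fix: GROUP BY title, then filter groups with HAVING COUNT(*) > 1

Corrected query:
SELECT title FROM movies GROUP BY title HAVING COUNT(*) > 1

Result:
title       
------------
Forrest Gump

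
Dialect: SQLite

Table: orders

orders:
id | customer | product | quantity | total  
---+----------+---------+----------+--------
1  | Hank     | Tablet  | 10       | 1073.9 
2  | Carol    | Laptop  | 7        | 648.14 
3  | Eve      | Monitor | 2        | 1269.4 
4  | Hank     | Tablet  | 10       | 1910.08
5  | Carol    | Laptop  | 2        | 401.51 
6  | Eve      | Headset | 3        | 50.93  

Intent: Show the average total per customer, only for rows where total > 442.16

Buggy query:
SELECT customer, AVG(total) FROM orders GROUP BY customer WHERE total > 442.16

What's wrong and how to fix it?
Bug: Row-level WHERE must come before GROUP BY in the clause order

Fix: Place WHERE between FROM and GROUP BY

Corrected query:
SELECT customer, AVG(total) FROM orders WHERE total > 442.16 GROUP BY customer

Result:
customer | AVG(total)
---------+-----------
Carol    | 648.14    
Eve      | 1269.4    
Hank     | 1491.99   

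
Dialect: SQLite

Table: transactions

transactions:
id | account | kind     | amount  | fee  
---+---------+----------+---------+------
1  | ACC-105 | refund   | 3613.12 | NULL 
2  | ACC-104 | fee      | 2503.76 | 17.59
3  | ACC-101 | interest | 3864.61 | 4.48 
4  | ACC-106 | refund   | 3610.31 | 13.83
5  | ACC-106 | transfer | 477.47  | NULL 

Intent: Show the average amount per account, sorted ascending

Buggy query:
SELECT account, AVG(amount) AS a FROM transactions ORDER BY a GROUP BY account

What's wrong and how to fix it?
Bug: GROUP BY must precede ORDER BY

Fix: Reorder: SELECT … FROM … GROUP BY … ORDER BY …

Corrected query:
SELECT account, AVG(amount) AS a FROM transactions GROUP BY account ORDER BY a

Result:
account | a      
--------+--------
ACC-106 | 2043.89
ACC-104 | 2503.76
ACC-105 | 3613.12
ACC-101 | 3864.61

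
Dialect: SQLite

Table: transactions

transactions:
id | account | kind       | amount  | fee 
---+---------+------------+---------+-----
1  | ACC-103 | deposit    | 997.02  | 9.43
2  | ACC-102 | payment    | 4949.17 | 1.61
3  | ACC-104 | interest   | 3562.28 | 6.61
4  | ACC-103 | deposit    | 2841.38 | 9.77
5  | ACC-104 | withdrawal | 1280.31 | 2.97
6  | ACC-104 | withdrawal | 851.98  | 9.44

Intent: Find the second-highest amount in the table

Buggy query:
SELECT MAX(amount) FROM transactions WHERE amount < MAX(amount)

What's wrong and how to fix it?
Bug: MAX(amount) on the right of the comparison is an aggregate-in-WHERE error

Fix: Compute the overall MAX in a subquery, then take MAX of rows below it

Corrected query:
SELECT MAX(amount) FROM transactions WHERE amount < (SELECT MAX(amount) FROM transactions)

Result:
MAX(amount)
-----------
3562.28    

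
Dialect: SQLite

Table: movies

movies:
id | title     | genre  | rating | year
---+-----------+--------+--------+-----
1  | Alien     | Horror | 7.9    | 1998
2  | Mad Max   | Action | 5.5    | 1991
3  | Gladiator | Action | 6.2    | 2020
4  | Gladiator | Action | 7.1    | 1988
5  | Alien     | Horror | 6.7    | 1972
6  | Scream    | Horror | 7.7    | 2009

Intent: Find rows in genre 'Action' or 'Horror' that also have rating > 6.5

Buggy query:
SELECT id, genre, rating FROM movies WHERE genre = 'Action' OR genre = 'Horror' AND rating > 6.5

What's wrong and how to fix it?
Bug: AND binds tighter than OR, so this parses as genre = 'Action' OR (genre = 'Horror' AND rating > 6.5)

Fix: Group the OR with parentheses (or use IN), then AND the threshold

Corrected query:
SELECT id, genre, rating FROM movies WHERE (genre = 'Action' OR genre = 'Horror') AND rating > 6.5

Result:
id | genre  | rating
---+--------+-------
1  | Horror | 7.9   
4  | Action | 7.1   
5  | Horror | 6.7   
6  | Horror | 7.7   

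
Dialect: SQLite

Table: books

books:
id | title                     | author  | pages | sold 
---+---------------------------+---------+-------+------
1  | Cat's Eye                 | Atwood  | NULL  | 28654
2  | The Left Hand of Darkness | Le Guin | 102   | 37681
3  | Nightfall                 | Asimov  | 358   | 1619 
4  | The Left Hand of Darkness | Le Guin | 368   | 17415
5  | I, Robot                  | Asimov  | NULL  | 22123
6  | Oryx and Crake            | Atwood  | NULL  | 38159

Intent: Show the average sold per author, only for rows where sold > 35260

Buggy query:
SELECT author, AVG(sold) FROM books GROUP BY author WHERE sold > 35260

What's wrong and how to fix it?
Bug: Row-level WHERE must come before GROUP BY in the clause order

Fix: Move the WHERE clause before GROUP BY

Corrected query:
SELECT author, AVG(sold) FROM books WHERE sold > 35260 GROUP BY author

Result:
author  | AVG(sold)
--------+----------
Atwood  | 38159    
Le Guin | 37681    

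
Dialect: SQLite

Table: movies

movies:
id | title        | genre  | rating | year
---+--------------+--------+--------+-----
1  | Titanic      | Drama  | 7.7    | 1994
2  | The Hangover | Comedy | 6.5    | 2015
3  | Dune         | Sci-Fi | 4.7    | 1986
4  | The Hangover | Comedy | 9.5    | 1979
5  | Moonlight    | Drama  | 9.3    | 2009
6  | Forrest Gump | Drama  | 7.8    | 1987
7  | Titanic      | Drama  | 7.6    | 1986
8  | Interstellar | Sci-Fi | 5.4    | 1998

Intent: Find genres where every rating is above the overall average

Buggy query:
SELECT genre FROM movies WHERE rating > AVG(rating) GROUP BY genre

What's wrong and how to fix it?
Bug: AVG() is an aggregate; it can't sit directly in WHERE

Fix: Use a subquery for AVG and a HAVING MIN(...) filter so the condition holds for every row in the group

Corrected query:
SELECT genre FROM movies GROUP BY genre HAVING MIN(rating) > (SELECT AVG(rating) FROM movies)

Result:
genre
-----
Drama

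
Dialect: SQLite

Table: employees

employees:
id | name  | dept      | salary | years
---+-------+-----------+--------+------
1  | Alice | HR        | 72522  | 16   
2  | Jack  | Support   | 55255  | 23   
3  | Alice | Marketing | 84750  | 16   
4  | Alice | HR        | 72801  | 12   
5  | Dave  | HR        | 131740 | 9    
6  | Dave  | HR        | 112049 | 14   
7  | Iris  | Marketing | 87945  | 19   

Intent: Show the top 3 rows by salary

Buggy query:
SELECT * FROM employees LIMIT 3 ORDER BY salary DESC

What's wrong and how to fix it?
Bug: LIMIT must come after ORDER BY

Fix: Sort with ORDER BY, then apply LIMIT

Corrected query:
SELECT * FROM employees ORDER BY salary DESC LIMIT 3

Result:
id | name | dept      | salary | years
---+------+-----------+--------+------
5  | Dave | HR        | 131740 | 9    
6  | Dave | HR        | 112049 | 14   
7  | Iris | Marketing | 87945  | 19   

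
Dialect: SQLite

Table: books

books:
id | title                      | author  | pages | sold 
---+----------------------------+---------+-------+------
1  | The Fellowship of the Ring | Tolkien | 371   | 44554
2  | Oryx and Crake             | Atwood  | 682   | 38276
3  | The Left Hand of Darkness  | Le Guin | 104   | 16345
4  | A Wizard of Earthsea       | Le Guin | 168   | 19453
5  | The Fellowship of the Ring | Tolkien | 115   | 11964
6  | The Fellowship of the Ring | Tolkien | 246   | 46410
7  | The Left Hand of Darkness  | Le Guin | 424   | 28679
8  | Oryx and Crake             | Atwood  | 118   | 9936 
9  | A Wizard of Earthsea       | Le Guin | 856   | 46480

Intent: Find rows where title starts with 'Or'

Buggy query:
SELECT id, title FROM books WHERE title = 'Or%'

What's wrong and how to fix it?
Bug: '=' compares the literal string including the % character; pattern matching needs LIKE

Fix: Replace '=' with LIKE so 'Or%' is treated as a pattern

Corrected query:
SELECT id, title FROM books WHERE title LIKE 'Or%'

Result:
id | title         
---+---------------
2  | Oryx and Crake
8  | Oryx and Crake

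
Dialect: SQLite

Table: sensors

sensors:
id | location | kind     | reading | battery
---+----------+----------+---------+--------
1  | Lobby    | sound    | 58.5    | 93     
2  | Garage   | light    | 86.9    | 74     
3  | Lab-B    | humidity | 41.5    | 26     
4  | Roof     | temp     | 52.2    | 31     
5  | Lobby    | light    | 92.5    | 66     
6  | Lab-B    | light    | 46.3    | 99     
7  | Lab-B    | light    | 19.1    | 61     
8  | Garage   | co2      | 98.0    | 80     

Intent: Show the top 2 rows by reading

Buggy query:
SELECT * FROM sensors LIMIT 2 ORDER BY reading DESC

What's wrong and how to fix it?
Bug: LIMIT must come after ORDER BY

Fix: Swap the clauses: ORDER BY first, then LIMIT

Corrected query:
SELECT * FROM sensors ORDER BY reading DESC LIMIT 2

Result:
id | location | kind  | reading | battery
---+----------+-------+---------+--------
8  | Garage   | co2   | 98      | 80     
5  | Lobby    | light | 92.5    | 66     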